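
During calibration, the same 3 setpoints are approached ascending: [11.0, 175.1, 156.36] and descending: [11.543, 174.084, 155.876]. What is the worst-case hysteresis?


|11.0 - 11.543| = 0.5430
|175.1 - 174.084| = 1.0160
|156.36 - 155.876| = 0.4840
hysteresis = max(diffs) = 1.0160

1.0160


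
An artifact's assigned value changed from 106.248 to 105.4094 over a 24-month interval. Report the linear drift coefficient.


rate = (v2 - v1) / months
= (105.4094 - 106.248) / 24
= -0.8386 / 24
= -0.0349

-0.0349


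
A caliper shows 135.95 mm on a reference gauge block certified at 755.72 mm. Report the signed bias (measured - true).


Systematic error = measured - true
= 135.95 - 755.72
= -619.7700

-619.7700


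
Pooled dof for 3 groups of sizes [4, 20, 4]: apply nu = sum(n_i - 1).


nu = sum_i (n_i - 1)
nu = ((4 - 1) + (20 - 1) + (4 - 1))
nu = 3 + 19 + 3
nu = 25

25


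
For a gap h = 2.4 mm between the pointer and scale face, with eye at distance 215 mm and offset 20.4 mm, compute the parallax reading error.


error = h * offset / d
= 2.4 * 20.4 / 215
= 0.2277

0.2277


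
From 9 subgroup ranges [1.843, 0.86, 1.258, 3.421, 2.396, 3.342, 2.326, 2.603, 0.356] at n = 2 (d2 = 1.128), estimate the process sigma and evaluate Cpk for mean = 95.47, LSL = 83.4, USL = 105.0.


R_bar = (1.843 + 0.86 + 1.258 + 3.421 + 2.396 + 3.342 + 2.326 + 2.603 + 0.356) / 9 = 2.045
sigma = R_bar / d2 = 2.045 / 1.128 = 1.8129433
Cp = (USL - LSL)/(6*sigma) = (105.0 - 83.4)/(6*1.8129433) = 1.9857
Cpu = (105.0 - 95.47)/(3*1.8129433) = 1.7522
Cpl = (95.47 - 83.4)/(3*1.8129433) = 2.2192
Cpk = min(Cpu, Cpl) = 1.7522

1.7522


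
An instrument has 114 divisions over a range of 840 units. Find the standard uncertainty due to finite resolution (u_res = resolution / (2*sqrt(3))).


resolution = range / divisions
resolution = 840 / 114 = 7.3684211
u_res = resolution / (2*sqrt(3))
u_res = 7.3684211 / 3.4641016
u_res = 2.1271

2.1271


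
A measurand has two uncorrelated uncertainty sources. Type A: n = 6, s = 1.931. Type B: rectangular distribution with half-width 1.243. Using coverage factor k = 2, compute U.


u_A = s / sqrt(n) = 1.931 / sqrt(6) = 0.78832745
u_B = half_width / sqrt(3) = 1.243 / sqrt(3) = 0.71764638
uc = sqrt(u_A^2 + u_B^2) = sqrt(0.78832745^2 + 0.71764638^2) = 1.0660565
U = k * uc = 2 * 1.0660565
U = 2.1321

2.1321


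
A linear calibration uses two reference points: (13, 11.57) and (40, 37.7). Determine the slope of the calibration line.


slope = (y2 - y1) / (x2 - x1)
= (37.7 - 11.57) / (40 - 13)
= 26.1300 / 27
= 0.9678

0.9678


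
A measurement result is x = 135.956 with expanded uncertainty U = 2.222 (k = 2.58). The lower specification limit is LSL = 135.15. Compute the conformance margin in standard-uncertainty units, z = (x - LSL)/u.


u = U / k = 2.222 / 2.58 = 0.86124031
margin = |LSL - x| = |135.15 - 135.956| = 0.806
z = margin / u = 0.806 / 0.86124031
z = 0.9359

0.9359


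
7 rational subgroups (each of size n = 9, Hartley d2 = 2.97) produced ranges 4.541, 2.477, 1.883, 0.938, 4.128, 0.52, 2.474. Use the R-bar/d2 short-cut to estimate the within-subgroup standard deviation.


R_bar = (4.541 + 2.477 + 1.883 + 0.938 + 4.128 + 0.52 + 2.474) / 7
R_bar = 16.961 / 7 = 2.423
sigma_hat = R_bar / d2 = 2.423 / 2.97 = 0.8158

0.8158


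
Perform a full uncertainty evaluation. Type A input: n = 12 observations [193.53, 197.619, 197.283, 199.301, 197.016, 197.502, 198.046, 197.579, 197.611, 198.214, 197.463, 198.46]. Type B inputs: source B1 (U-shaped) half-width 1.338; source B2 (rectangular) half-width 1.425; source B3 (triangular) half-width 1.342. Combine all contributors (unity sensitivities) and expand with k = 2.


mean = (193.53 + 197.619 + 197.283 + 199.301 + 197.016 + 197.502 + 198.046 + 197.579 + 197.611 + 198.214 + 197.463 + 198.46) / 12 = 197.4686667
s = sqrt(sum((x - mean)^2)/(n-1)) = 1.3829373
u_A = s / sqrt(n) = 1.3829373 / sqrt(12) = 0.39921961
u_B1 = 1.338 / sqrt(2) = 0.94610887
u_B2 = 1.425 / sqrt(3) = 0.82272413
u_B3 = 1.342 / sqrt(6) = 0.54786921
uc = sqrt(0.39921961^2 + 0.94610887^2 + 0.82272413^2 + 0.54786921^2) = 1.4253189
U = k * uc = 2 * 1.4253189
U = 2.8506

2.8506


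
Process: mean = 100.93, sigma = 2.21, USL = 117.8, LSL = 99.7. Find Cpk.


Cpu = (USL - mean) / (3*sigma) = (117.8 - 100.93) / (3*2.21) = 2.5445
Cpl = (mean - LSL) / (3*sigma) = (100.93 - 99.7) / (3*2.21) = 0.1855
Cpk = min(Cpu, Cpl) = 0.1855

0.1855


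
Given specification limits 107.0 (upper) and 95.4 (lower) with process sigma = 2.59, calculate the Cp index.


Cp = (USL - LSL) / (6 * sigma)
= (107.0 - 95.4) / (6 * 2.59)
= 11.6000 / 15.5400
= 0.7465

0.7465


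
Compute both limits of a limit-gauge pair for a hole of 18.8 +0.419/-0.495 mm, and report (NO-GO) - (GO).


GO = nominal - lower_tol (smallest hole = maximum material condition)
GO = 18.8 - 0.495 = 18.305
NO-GO = nominal + upper_tol (largest hole = least material condition)
NO-GO = 18.8 + 0.419 = 19.219
spread = NO-GO - GO = 19.219 - 18.305 = 0.9140

0.9140


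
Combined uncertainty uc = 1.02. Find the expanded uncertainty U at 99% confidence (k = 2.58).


U = k * uc
U = 2.58 * 1.02
U = 2.6316

2.6316


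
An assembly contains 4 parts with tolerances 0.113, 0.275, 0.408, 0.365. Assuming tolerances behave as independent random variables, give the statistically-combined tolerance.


RSS = sqrt(0.113^2 + 0.275^2 + 0.408^2 + 0.365^2)
= sqrt(0.388083)
= 0.6230

0.6230


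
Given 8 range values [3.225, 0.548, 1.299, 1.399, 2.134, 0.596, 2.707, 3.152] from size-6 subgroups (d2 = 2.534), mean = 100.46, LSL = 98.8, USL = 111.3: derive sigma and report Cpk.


R_bar = (3.225 + 0.548 + 1.299 + 1.399 + 2.134 + 0.596 + 2.707 + 3.152) / 8 = 1.8825
sigma = R_bar / d2 = 1.8825 / 2.534 = 0.74289661
Cp = (USL - LSL)/(6*sigma) = (111.3 - 98.8)/(6*0.74289661) = 2.8043
Cpu = (111.3 - 100.46)/(3*0.74289661) = 4.8638
Cpl = (100.46 - 98.8)/(3*0.74289661) = 0.7448
Cpk = min(Cpu, Cpl) = 0.7448

0.7448


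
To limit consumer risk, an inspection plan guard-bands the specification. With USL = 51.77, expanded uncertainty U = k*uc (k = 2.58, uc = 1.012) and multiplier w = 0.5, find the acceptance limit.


U = k * uc = 2.58 * 1.012 = 2.61096
guard band g = w * U = 0.5 * 2.61096 = 1.30548
AL = USL - g = 51.77 - 1.30548
AL = 50.4645

50.4645


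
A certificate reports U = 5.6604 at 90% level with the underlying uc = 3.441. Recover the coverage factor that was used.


k = U / uc
k = 5.6604 / 3.441
k = 1.645

1.645


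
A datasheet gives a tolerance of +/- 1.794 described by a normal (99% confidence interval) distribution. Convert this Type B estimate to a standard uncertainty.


u_B = half_width / 2.576
u_B = 1.794 / 2.576
u_B = 0.6964

0.6964


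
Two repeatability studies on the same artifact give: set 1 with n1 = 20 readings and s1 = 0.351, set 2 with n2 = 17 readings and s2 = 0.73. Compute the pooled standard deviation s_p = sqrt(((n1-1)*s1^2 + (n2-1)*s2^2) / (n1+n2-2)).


s_p = sqrt(((n1-1)*s1^2 + (n2-1)*s2^2) / (n1+n2-2))
numerator = (20-1)*0.351^2 + (17-1)*0.73^2 = 2.340819 + 8.5264 = 10.867219
denominator = 20 + 17 - 2 = 35
s_p^2 = 10.867219 / 35 = 0.31049197
s_p = sqrt(0.31049197) = 0.5572

0.5572


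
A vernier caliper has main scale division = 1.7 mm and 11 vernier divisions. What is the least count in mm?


LC = MSD / n_div
= 1.7 / 11
= 0.1545

0.1545


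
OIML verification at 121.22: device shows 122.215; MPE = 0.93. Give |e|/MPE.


e = indication - reference = 122.215 - 121.22 = 0.9950
|e| = 0.9950
ratio = |e| / MPE = 0.9950 / 0.93
ratio = 1.0699

1.0699


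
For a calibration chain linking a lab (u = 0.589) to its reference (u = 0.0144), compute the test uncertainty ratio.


TUR = u_lab / u_ref
= 0.589 / 0.0144
= 40.9028

40.9028


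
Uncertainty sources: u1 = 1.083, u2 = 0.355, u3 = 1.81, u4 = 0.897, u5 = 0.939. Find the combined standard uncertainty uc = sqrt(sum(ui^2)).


uc = sqrt(1.083^2 + 0.355^2 + 1.81^2 + 0.897^2 + 0.939^2)
uc = sqrt(6.261344)
uc = 2.5023

2.5023


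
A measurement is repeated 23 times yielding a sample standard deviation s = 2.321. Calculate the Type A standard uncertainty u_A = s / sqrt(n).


u_A = s / sqrt(n)
u_A = 2.321 / sqrt(23)
u_A = 2.321 / 4.7958315
u_A = 0.4840

0.4840


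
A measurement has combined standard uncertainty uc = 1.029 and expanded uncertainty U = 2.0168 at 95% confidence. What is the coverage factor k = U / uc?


k = U / uc
k = 2.0168 / 1.029
k = 1.96

1.96


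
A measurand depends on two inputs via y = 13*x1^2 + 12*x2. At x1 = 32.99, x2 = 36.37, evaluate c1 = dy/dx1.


y = 13*x1^2 + 12*x2
dy/dx1 = 2*13*x1
Evaluate at x1 = 32.99: c1 = 26 * 32.99
c1 = 857.7400

857.7400


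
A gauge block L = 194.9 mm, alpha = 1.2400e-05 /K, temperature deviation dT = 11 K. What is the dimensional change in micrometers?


dL = L * alpha * dT
= 194.9 * 1.2400e-05 * 11
= 0.0265844 mm
dL_um = 0.0265844 * 1000 = 26.5844 um

26.5844


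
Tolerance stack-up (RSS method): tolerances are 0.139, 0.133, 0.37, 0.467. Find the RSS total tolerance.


RSS = sqrt(0.139^2 + 0.133^2 + 0.37^2 + 0.467^2)
= sqrt(0.391999)
= 0.6261

0.6261


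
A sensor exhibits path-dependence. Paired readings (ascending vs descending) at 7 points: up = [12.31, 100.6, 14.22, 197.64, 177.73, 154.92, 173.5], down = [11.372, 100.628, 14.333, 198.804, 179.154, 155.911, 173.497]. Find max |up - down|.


|12.31 - 11.372| = 0.9380
|100.6 - 100.628| = 0.0280
|14.22 - 14.333| = 0.1130
|197.64 - 198.804| = 1.1640
|177.73 - 179.154| = 1.4240
|154.92 - 155.911| = 0.9910
|173.5 - 173.497| = 0.0030
hysteresis = max(diffs) = 1.4240

1.4240


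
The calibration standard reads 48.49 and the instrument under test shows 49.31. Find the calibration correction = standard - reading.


Correction = standard - reading
= 48.49 - 49.31
= -0.8200

-0.8200


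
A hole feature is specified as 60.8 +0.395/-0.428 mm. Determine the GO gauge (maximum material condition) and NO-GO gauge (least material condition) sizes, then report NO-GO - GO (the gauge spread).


GO = nominal - lower_tol (smallest hole = maximum material condition)
GO = 60.8 - 0.428 = 60.372
NO-GO = nominal + upper_tol (largest hole = least material condition)
NO-GO = 60.8 + 0.395 = 61.195
spread = NO-GO - GO = 61.195 - 60.372 = 0.8230

0.8230


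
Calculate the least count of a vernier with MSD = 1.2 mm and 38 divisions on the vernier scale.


LC = MSD / n_div
= 1.2 / 38
= 0.0316

0.0316


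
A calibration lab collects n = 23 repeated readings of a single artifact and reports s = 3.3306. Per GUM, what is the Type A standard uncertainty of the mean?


u_A = s / sqrt(n)
u_A = 3.3306 / sqrt(23)
u_A = 3.3306 / 4.7958315
u_A = 0.6945

0.6945


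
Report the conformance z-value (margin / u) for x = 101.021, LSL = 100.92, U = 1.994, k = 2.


u = U / k = 1.994 / 2 = 0.997
margin = |LSL - x| = |100.92 - 101.021| = 0.101
z = margin / u = 0.101 / 0.997
z = 0.1013

0.1013


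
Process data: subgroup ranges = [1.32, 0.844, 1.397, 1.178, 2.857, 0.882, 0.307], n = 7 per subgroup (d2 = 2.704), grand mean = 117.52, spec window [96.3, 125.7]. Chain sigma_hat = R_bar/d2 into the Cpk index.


R_bar = (1.32 + 0.844 + 1.397 + 1.178 + 2.857 + 0.882 + 0.307) / 7 = 1.255
sigma = R_bar / d2 = 1.255 / 2.704 = 0.46412722
Cp = (USL - LSL)/(6*sigma) = (125.7 - 96.3)/(6*0.46412722) = 10.5575
Cpu = (125.7 - 117.52)/(3*0.46412722) = 5.8748
Cpl = (117.52 - 96.3)/(3*0.46412722) = 15.2401
Cpk = min(Cpu, Cpl) = 5.8748

5.8748


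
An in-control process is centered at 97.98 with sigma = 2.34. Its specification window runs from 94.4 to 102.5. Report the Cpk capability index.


Cpu = (USL - mean) / (3*sigma) = (102.5 - 97.98) / (3*2.34) = 0.6439
Cpl = (mean - LSL) / (3*sigma) = (97.98 - 94.4) / (3*2.34) = 0.5100
Cpk = min(Cpu, Cpl) = 0.5100

0.5100


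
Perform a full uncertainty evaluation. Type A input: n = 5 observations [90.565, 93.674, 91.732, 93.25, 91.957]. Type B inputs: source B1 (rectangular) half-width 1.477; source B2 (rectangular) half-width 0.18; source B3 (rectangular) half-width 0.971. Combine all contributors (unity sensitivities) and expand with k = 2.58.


mean = (90.565 + 93.674 + 91.732 + 93.25 + 91.957) / 5 = 92.2356
s = sqrt(sum((x - mean)^2)/(n-1)) = 1.2470101
u_A = s / sqrt(n) = 1.2470101 / sqrt(5) = 0.55767987
u_B1 = 1.477 / sqrt(3) = 0.85274635
u_B2 = 0.18 / sqrt(3) = 0.10392305
u_B3 = 0.971 / sqrt(3) = 0.56060711
uc = sqrt(0.55767987^2 + 0.85274635^2 + 0.10392305^2 + 0.56060711^2) = 1.1675888
U = k * uc = 2.58 * 1.1675888
U = 3.0124

3.0124


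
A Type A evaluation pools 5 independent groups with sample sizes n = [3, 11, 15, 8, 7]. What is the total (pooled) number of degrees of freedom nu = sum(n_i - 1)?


nu = sum_i (n_i - 1)
nu = ((3 - 1) + (11 - 1) + (15 - 1) + (8 - 1) + (7 - 1))
nu = 2 + 10 + 14 + 7 + 6
nu = 39

39


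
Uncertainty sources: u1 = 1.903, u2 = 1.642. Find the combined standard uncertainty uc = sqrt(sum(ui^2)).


uc = sqrt(1.903^2 + 1.642^2)
uc = sqrt(6.317573)
uc = 2.5135

2.5135


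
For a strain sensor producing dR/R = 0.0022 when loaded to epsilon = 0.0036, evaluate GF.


GF = (dR/R) / epsilon
= 0.0022 / 0.0036
= 0.6111

0.6111


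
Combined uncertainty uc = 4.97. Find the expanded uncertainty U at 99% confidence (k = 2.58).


U = k * uc
U = 2.58 * 4.97
U = 12.8226

12.8226


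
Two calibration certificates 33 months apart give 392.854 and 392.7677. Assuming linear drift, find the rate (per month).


rate = (v2 - v1) / months
= (392.7677 - 392.854) / 33
= -0.0863 / 33
= -0.0026

-0.0026


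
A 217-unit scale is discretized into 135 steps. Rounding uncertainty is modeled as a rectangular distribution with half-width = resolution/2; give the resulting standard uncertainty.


resolution = range / divisions
resolution = 217 / 135 = 1.6074074
u_res = resolution / (2*sqrt(3))
u_res = 1.6074074 / 3.4641016
u_res = 0.4640

0.4640


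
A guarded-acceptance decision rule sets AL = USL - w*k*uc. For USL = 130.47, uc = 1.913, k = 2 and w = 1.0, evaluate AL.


U = k * uc = 2 * 1.913 = 3.826
guard band g = w * U = 1.0 * 3.826 = 3.826
AL = USL - g = 130.47 - 3.826
AL = 126.6440

126.6440


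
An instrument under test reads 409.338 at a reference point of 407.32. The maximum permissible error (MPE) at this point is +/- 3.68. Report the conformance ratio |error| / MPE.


e = indication - reference = 409.338 - 407.32 = 2.0180
|e| = 2.0180
ratio = |e| / MPE = 2.0180 / 3.68
ratio = 0.5484

0.5484


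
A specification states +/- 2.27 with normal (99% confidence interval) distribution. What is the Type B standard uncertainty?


u_B = half_width / 2.576
u_B = 2.27 / 2.576
u_B = 0.8812

0.8812


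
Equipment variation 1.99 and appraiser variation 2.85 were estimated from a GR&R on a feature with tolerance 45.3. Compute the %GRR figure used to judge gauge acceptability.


GRR = sqrt(EV^2 + AV^2) = sqrt(1.99^2 + 2.85^2) = 3.4760035
%GRR = GRR / tol * 100 = 3.4760035 / 45.3 * 100
%GRR = 7.6733

7.6733


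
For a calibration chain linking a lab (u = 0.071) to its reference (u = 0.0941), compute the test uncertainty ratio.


TUR = u_lab / u_ref
= 0.071 / 0.0941
= 0.7545

0.7545


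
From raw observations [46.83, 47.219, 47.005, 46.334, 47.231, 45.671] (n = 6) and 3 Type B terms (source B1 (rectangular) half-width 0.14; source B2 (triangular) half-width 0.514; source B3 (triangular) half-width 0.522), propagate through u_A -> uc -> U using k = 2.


mean = (46.83 + 47.219 + 47.005 + 46.334 + 47.231 + 45.671) / 6 = 46.715
s = sqrt(sum((x - mean)^2)/(n-1)) = 0.60871898
u_A = s / sqrt(n) = 0.60871898 / sqrt(6) = 0.24850848
u_B1 = 0.14 / sqrt(3) = 0.080829038
u_B2 = 0.514 / sqrt(6) = 0.20983962
u_B3 = 0.522 / sqrt(6) = 0.21310561
uc = sqrt(0.24850848^2 + 0.080829038^2 + 0.20983962^2 + 0.21310561^2) = 0.3971605
U = k * uc = 2 * 0.3971605
U = 0.7943

0.7943


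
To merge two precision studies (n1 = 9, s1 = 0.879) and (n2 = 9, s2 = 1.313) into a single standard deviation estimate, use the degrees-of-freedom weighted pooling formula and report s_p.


s_p = sqrt(((n1-1)*s1^2 + (n2-1)*s2^2) / (n1+n2-2))
numerator = (9-1)*0.879^2 + (9-1)*1.313^2 = 6.181128 + 13.791752 = 19.97288
denominator = 9 + 9 - 2 = 16
s_p^2 = 19.97288 / 16 = 1.248305
s_p = sqrt(1.248305) = 1.1173

1.1173


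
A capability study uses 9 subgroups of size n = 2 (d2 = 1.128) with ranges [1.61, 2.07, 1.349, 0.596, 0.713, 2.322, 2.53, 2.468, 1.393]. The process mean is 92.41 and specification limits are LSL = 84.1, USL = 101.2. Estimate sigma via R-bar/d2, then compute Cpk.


R_bar = (1.61 + 2.07 + 1.349 + 0.596 + 0.713 + 2.322 + 2.53 + 2.468 + 1.393) / 9 = 1.6723333
sigma = R_bar / d2 = 1.6723333 / 1.128 = 1.482565
Cp = (USL - LSL)/(6*sigma) = (101.2 - 84.1)/(6*1.482565) = 1.9223
Cpu = (101.2 - 92.41)/(3*1.482565) = 1.9763
Cpl = (92.41 - 84.1)/(3*1.482565) = 1.8684
Cpk = min(Cpu, Cpl) = 1.8684

1.8684


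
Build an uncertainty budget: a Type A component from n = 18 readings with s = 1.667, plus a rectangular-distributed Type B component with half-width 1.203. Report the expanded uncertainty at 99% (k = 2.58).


u_A = s / sqrt(n) = 1.667 / sqrt(18) = 0.39291567
u_B = half_width / sqrt(3) = 1.203 / sqrt(3) = 0.69455237
uc = sqrt(u_A^2 + u_B^2) = sqrt(0.39291567^2 + 0.69455237^2) = 0.79798855
U = k * uc = 2.58 * 0.79798855
U = 2.0588

2.0588


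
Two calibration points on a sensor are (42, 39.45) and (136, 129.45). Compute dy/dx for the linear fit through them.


slope = (y2 - y1) / (x2 - x1)
= (129.45 - 39.45) / (136 - 42)
= 90.0000 / 94
= 0.9574

0.9574


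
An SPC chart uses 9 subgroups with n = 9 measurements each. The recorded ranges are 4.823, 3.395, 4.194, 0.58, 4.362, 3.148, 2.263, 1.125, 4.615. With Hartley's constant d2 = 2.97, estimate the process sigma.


R_bar = (4.823 + 3.395 + 4.194 + 0.58 + 4.362 + 3.148 + 2.263 + 1.125 + 4.615) / 9
R_bar = 28.505 / 9 = 3.1672222
sigma_hat = R_bar / d2 = 3.1672222 / 2.97 = 1.0664

1.0664


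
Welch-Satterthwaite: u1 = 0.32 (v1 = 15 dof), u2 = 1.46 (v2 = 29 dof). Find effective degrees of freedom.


uc = sqrt(u1^2 + u2^2) = sqrt(0.32^2 + 1.46^2) = 1.4946572
v_eff = uc^4 / (u1^4/v1 + u2^4/v2)
= 1.4946572^4 / (0.32^4/15 + 1.46^4/29)
= 4.9907567 / 0.157379
v_eff = 31.7117

31.7117


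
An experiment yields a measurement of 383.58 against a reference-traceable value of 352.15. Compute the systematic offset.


Systematic error = measured - true
= 383.58 - 352.15
= 31.4300

31.4300


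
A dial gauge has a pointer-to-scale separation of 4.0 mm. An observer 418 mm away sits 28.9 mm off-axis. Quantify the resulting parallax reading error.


error = h * offset / d
= 4.0 * 28.9 / 418
= 0.2766

0.2766


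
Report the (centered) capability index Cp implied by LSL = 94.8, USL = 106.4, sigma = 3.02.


Cp = (USL - LSL) / (6 * sigma)
= (106.4 - 94.8) / (6 * 3.02)
= 11.6000 / 18.1200
= 0.6402

0.6402


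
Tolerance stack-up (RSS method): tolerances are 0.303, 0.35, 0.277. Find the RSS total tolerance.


RSS = sqrt(0.303^2 + 0.35^2 + 0.277^2)
= sqrt(0.291038)
= 0.5395

0.5395


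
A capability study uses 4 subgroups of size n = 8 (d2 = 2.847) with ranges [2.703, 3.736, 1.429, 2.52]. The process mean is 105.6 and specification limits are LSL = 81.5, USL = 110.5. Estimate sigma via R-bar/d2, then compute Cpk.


R_bar = (2.703 + 3.736 + 1.429 + 2.52) / 4 = 2.597
sigma = R_bar / d2 = 2.597 / 2.847 = 0.91218827
Cp = (USL - LSL)/(6*sigma) = (110.5 - 81.5)/(6*0.91218827) = 5.2986
Cpu = (110.5 - 105.6)/(3*0.91218827) = 1.7906
Cpl = (105.6 - 81.5)/(3*0.91218827) = 8.8067
Cpk = min(Cpu, Cpl) = 1.7906

1.7906


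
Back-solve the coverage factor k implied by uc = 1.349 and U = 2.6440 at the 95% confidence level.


k = U / uc
k = 2.6440 / 1.349
k = 1.96

1.96


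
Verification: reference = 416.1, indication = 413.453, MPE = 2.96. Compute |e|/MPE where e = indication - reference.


e = indication - reference = 413.453 - 416.1 = -2.6470
|e| = 2.6470
ratio = |e| / MPE = 2.6470 / 2.96
ratio = 0.8943

0.8943


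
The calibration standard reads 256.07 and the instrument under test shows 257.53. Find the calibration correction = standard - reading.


Correction = standard - reading
= 256.07 - 257.53
= -1.4600

-1.4600


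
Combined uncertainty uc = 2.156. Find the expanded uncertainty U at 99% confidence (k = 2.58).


U = k * uc
U = 2.58 * 2.156
U = 5.5625

5.5625


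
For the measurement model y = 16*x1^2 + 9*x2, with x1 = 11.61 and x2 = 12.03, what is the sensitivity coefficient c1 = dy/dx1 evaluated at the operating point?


y = 16*x1^2 + 9*x2
dy/dx1 = 2*16*x1
Evaluate at x1 = 11.61: c1 = 32 * 11.61
c1 = 371.5200

371.5200


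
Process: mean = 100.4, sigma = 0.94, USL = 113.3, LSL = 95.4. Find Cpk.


Cpu = (USL - mean) / (3*sigma) = (113.3 - 100.4) / (3*0.94) = 4.5745
Cpl = (mean - LSL) / (3*sigma) = (100.4 - 95.4) / (3*0.94) = 1.7730
Cpk = min(Cpu, Cpl) = 1.7730

1.7730


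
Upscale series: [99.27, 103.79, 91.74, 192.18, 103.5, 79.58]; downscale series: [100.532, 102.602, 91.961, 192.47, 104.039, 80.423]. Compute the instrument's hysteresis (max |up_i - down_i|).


|99.27 - 100.532| = 1.2620
|103.79 - 102.602| = 1.1880
|91.74 - 91.961| = 0.2210
|192.18 - 192.47| = 0.2900
|103.5 - 104.039| = 0.5390
|79.58 - 80.423| = 0.8430
hysteresis = max(diffs) = 1.2620

1.2620


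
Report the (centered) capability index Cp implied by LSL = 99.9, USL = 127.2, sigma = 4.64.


Cp = (USL - LSL) / (6 * sigma)
= (127.2 - 99.9) / (6 * 4.64)
= 27.3000 / 27.8400
= 0.9806

0.9806


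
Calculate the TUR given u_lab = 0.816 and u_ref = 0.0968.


TUR = u_lab / u_ref
= 0.816 / 0.0968
= 8.4298

8.4298


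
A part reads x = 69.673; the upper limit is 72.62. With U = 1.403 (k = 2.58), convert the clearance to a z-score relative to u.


u = U / k = 1.403 / 2.58 = 0.54379845
margin = |USL - x| = |72.62 - 69.673| = 2.947
z = margin / u = 2.947 / 0.54379845
z = 5.4193

5.4193


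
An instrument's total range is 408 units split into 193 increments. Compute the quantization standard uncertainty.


resolution = range / divisions
resolution = 408 / 193 = 2.1139896
u_res = resolution / (2*sqrt(3))
u_res = 2.1139896 / 3.4641016
u_res = 0.6103

0.6103


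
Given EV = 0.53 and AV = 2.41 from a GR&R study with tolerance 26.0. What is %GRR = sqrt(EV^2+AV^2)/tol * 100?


GRR = sqrt(EV^2 + AV^2) = sqrt(0.53^2 + 2.41^2) = 2.4675899
%GRR = GRR / tol * 100 = 2.4675899 / 26.0 * 100
%GRR = 9.4907

9.4907


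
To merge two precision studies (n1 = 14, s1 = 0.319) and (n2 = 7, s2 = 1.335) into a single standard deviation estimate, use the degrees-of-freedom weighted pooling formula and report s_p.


s_p = sqrt(((n1-1)*s1^2 + (n2-1)*s2^2) / (n1+n2-2))
numerator = (14-1)*0.319^2 + (7-1)*1.335^2 = 1.322893 + 10.69335 = 12.016243
denominator = 14 + 7 - 2 = 19
s_p^2 = 12.016243 / 19 = 0.63243384
s_p = sqrt(0.63243384) = 0.7953

0.7953


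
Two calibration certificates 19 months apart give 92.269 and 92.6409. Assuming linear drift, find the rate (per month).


rate = (v2 - v1) / months
= (92.6409 - 92.269) / 19
= 0.3719 / 19
= 0.0196

0.0196


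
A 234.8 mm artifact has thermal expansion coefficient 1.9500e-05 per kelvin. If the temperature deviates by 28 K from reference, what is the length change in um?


dL = L * alpha * dT
= 234.8 * 1.9500e-05 * 28
= 0.1282008 mm
dL_um = 0.1282008 * 1000 = 128.2008 um

128.2008


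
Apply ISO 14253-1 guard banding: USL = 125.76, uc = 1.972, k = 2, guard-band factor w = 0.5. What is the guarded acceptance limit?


U = k * uc = 2 * 1.972 = 3.944
guard band g = w * U = 0.5 * 3.944 = 1.972
AL = USL - g = 125.76 - 1.972
AL = 123.7880

123.7880


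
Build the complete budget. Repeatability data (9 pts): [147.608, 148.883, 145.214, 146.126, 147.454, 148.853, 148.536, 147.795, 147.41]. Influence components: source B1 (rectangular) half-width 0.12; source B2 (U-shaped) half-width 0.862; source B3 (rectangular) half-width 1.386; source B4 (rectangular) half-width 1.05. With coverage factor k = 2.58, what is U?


mean = (147.608 + 148.883 + 145.214 + 146.126 + 147.454 + 148.853 + 148.536 + 147.795 + 147.41) / 9 = 147.5421111
s = sqrt(sum((x - mean)^2)/(n-1)) = 1.2259288
u_A = s / sqrt(n) = 1.2259288 / sqrt(9) = 0.40864293
u_B1 = 0.12 / sqrt(3) = 0.069282032
u_B2 = 0.862 / sqrt(2) = 0.60952605
u_B3 = 1.386 / sqrt(3) = 0.80020747
u_B4 = 1.05 / sqrt(3) = 0.60621778
uc = sqrt(0.40864293^2 + 0.069282032^2 + 0.60952605^2 + 0.80020747^2 + 0.60621778^2) = 1.2454489
U = k * uc = 2.58 * 1.2454489
U = 3.2133

3.2133


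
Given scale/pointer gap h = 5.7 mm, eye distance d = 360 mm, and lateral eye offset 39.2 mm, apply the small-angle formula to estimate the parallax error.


error = h * offset / d
= 5.7 * 39.2 / 360
= 0.6207

0.6207


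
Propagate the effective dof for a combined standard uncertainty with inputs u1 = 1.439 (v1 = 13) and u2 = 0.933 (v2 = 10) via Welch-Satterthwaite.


uc = sqrt(u1^2 + u2^2) = sqrt(1.439^2 + 0.933^2) = 1.7149956
v_eff = uc^4 / (u1^4/v1 + u2^4/v2)
= 1.7149956^4 / (1.439^4/13 + 0.933^4/10)
= 8.6507157 / 0.40561245
v_eff = 21.3275

21.3275


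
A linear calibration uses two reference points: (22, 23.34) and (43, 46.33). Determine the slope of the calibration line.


slope = (y2 - y1) / (x2 - x1)
= (46.33 - 23.34) / (43 - 22)
= 22.9900 / 21
= 1.0948

1.0948


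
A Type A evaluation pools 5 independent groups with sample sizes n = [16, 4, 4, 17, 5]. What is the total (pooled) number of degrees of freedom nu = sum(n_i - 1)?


nu = sum_i (n_i - 1)
nu = ((16 - 1) + (4 - 1) + (4 - 1) + (17 - 1) + (5 - 1))
nu = 15 + 3 + 3 + 16 + 4
nu = 41

41


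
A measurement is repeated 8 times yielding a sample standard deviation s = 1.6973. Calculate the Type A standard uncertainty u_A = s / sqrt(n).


u_A = s / sqrt(n)
u_A = 1.6973 / sqrt(8)
u_A = 1.6973 / 2.8284271
u_A = 0.6001

0.6001


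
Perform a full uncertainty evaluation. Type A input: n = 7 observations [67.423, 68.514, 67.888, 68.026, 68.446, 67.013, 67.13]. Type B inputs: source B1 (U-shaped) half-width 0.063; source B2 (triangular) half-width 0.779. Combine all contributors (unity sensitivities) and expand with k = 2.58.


mean = (67.423 + 68.514 + 67.888 + 68.026 + 68.446 + 67.013 + 67.13) / 7 = 67.77714286
s = sqrt(sum((x - mean)^2)/(n-1)) = 0.60452086
u_A = s / sqrt(n) = 0.60452086 / sqrt(7) = 0.22848741
u_B1 = 0.063 / sqrt(2) = 0.044547727
u_B2 = 0.779 / sqrt(6) = 0.31802542
uc = sqrt(0.22848741^2 + 0.044547727^2 + 0.31802542^2) = 0.39412075
U = k * uc = 2.58 * 0.39412075
U = 1.0168

1.0168


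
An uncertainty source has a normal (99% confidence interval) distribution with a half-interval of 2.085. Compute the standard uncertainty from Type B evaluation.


u_B = half_width / 2.576
u_B = 2.085 / 2.576
u_B = 0.8094

0.8094


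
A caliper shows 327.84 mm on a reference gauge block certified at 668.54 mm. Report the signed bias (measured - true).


Systematic error = measured - true
= 327.84 - 668.54
= -340.7000

-340.7000


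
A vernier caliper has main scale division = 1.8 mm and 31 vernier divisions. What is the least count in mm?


LC = MSD / n_div
= 1.8 / 31
= 0.0581

0.0581


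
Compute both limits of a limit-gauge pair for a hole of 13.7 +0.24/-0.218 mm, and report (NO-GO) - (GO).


GO = nominal - lower_tol (smallest hole = maximum material condition)
GO = 13.7 - 0.218 = 13.482
NO-GO = nominal + upper_tol (largest hole = least material condition)
NO-GO = 13.7 + 0.24 = 13.94
spread = NO-GO - GO = 13.94 - 13.482 = 0.4580

0.4580


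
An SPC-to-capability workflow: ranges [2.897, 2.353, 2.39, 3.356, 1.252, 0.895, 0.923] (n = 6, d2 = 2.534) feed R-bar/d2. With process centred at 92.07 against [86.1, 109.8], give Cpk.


R_bar = (2.897 + 2.353 + 2.39 + 3.356 + 1.252 + 0.895 + 0.923) / 7 = 2.0094286
sigma = R_bar / d2 = 2.0094286 / 2.534 = 0.79298682
Cp = (USL - LSL)/(6*sigma) = (109.8 - 86.1)/(6*0.79298682) = 4.9812
Cpu = (109.8 - 92.07)/(3*0.79298682) = 7.4528
Cpl = (92.07 - 86.1)/(3*0.79298682) = 2.5095
Cpk = min(Cpu, Cpl) = 2.5095

2.5095


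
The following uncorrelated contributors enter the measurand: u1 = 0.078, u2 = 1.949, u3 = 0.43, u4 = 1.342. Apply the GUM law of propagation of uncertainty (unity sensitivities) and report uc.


uc = sqrt(0.078^2 + 1.949^2 + 0.43^2 + 1.342^2)
uc = sqrt(5.790549)
uc = 2.4064

2.4064


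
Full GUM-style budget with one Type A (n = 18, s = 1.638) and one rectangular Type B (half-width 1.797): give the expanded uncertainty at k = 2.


u_A = s / sqrt(n) = 1.638 / sqrt(18) = 0.3860803
u_B = half_width / sqrt(3) = 1.797 / sqrt(3) = 1.0374984
uc = sqrt(u_A^2 + u_B^2) = sqrt(0.3860803^2 + 1.0374984^2) = 1.1070054
U = k * uc = 2 * 1.1070054
U = 2.2140

2.2140


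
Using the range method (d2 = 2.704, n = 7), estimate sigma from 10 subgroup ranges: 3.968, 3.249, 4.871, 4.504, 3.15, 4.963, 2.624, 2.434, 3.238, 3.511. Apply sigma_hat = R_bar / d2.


R_bar = (3.968 + 3.249 + 4.871 + 4.504 + 3.15 + 4.963 + 2.624 + 2.434 + 3.238 + 3.511) / 10
R_bar = 36.512 / 10 = 3.6512
sigma_hat = R_bar / d2 = 3.6512 / 2.704 = 1.3503

1.3503


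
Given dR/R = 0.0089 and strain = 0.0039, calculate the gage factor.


GF = (dR/R) / epsilon
= 0.0089 / 0.0039
= 2.2821

2.2821


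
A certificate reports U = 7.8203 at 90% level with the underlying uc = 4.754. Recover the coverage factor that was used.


k = U / uc
k = 7.8203 / 4.754
k = 1.645

1.645


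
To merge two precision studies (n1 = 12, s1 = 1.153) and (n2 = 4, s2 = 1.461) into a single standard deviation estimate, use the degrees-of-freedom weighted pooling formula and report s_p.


s_p = sqrt(((n1-1)*s1^2 + (n2-1)*s2^2) / (n1+n2-2))
numerator = (12-1)*1.153^2 + (4-1)*1.461^2 = 14.623499 + 6.403563 = 21.027062
denominator = 12 + 4 - 2 = 14
s_p^2 = 21.027062 / 14 = 1.501933
s_p = sqrt(1.501933) = 1.2255

1.2255


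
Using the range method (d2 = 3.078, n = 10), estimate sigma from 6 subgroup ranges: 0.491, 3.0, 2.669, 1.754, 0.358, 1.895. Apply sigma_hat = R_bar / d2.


R_bar = (0.491 + 3.0 + 2.669 + 1.754 + 0.358 + 1.895) / 6
R_bar = 10.167 / 6 = 1.6945
sigma_hat = R_bar / d2 = 1.6945 / 3.078 = 0.5505

0.5505


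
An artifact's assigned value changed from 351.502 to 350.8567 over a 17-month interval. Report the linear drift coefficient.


rate = (v2 - v1) / months
= (350.8567 - 351.502) / 17
= -0.6453 / 17
= -0.0380

-0.0380


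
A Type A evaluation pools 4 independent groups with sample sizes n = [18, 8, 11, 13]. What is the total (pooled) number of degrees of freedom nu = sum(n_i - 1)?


nu = sum_i (n_i - 1)
nu = ((18 - 1) + (8 - 1) + (11 - 1) + (13 - 1))
nu = 17 + 7 + 10 + 12
nu = 46

46


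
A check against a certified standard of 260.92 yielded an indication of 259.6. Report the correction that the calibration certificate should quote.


Correction = standard - reading
= 260.92 - 259.6
= 1.3200

1.3200


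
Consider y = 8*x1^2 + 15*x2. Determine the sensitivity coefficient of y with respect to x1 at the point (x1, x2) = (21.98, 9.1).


y = 8*x1^2 + 15*x2
dy/dx1 = 2*8*x1
Evaluate at x1 = 21.98: c1 = 16 * 21.98
c1 = 351.6800

351.6800


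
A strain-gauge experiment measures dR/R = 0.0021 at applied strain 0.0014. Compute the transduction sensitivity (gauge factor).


GF = (dR/R) / epsilon
= 0.0021 / 0.0014
= 1.5000

1.5000


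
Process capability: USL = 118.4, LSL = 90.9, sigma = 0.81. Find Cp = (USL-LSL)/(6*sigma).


Cp = (USL - LSL) / (6 * sigma)
= (118.4 - 90.9) / (6 * 0.81)
= 27.5000 / 4.8600
= 5.6584

5.6584


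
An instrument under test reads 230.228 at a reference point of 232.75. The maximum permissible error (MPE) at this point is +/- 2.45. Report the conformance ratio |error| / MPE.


e = indication - reference = 230.228 - 232.75 = -2.5220
|e| = 2.5220
ratio = |e| / MPE = 2.5220 / 2.45
ratio = 1.0294

1.0294


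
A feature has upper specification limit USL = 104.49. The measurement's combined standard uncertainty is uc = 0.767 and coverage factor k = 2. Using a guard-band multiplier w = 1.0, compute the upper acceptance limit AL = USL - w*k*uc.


U = k * uc = 2 * 0.767 = 1.534
guard band g = w * U = 1.0 * 1.534 = 1.534
AL = USL - g = 104.49 - 1.534
AL = 102.9560

102.9560


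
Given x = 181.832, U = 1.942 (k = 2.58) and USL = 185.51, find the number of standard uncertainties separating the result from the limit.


u = U / k = 1.942 / 2.58 = 0.75271318
margin = |USL - x| = |185.51 - 181.832| = 3.678
z = margin / u = 3.678 / 0.75271318
z = 4.8863

4.8863


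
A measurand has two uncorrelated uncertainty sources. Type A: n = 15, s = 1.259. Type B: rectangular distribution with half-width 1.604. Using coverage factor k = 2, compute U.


u_A = s / sqrt(n) = 1.259 / sqrt(15) = 0.3250724
u_B = half_width / sqrt(3) = 1.604 / sqrt(3) = 0.92606983
uc = sqrt(u_A^2 + u_B^2) = sqrt(0.3250724^2 + 0.92606983^2) = 0.98146696
U = k * uc = 2 * 0.98146696
U = 1.9629

1.9629


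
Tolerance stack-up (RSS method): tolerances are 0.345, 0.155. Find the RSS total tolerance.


RSS = sqrt(0.345^2 + 0.155^2)
= sqrt(0.14305)
= 0.3782

0.3782


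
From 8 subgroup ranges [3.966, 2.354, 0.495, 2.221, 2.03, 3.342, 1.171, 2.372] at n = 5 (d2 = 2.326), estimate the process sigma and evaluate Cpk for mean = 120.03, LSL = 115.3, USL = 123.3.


R_bar = (3.966 + 2.354 + 0.495 + 2.221 + 2.03 + 3.342 + 1.171 + 2.372) / 8 = 2.243875
sigma = R_bar / d2 = 2.243875 / 2.326 = 0.96469261
Cp = (USL - LSL)/(6*sigma) = (123.3 - 115.3)/(6*0.96469261) = 1.3821
Cpu = (123.3 - 120.03)/(3*0.96469261) = 1.1299
Cpl = (120.03 - 115.3)/(3*0.96469261) = 1.6344
Cpk = min(Cpu, Cpl) = 1.1299

1.1299


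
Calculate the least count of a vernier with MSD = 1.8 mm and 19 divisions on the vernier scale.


LC = MSD / n_div
= 1.8 / 19
= 0.0947

0.0947


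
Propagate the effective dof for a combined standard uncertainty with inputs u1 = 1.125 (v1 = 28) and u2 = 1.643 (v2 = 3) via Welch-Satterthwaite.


uc = sqrt(u1^2 + u2^2) = sqrt(1.125^2 + 1.643^2) = 1.9912494
v_eff = uc^4 / (u1^4/v1 + u2^4/v2)
= 1.9912494^4 / (1.125^4/28 + 1.643^4/3)
= 15.721813 / 2.4862157
v_eff = 6.3236

6.3236


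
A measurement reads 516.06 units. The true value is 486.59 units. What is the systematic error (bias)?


Systematic error = measured - true
= 516.06 - 486.59
= 29.4700

29.4700


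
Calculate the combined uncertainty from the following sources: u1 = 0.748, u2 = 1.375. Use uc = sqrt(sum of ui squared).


uc = sqrt(0.748^2 + 1.375^2)
uc = sqrt(2.450129)
uc = 1.5653

1.5653


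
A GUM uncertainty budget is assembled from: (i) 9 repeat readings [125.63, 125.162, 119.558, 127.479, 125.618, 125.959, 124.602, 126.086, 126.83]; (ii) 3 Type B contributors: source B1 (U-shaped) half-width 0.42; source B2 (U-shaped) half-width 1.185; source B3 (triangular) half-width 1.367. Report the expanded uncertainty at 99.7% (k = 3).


mean = (125.63 + 125.162 + 119.558 + 127.479 + 125.618 + 125.959 + 124.602 + 126.086 + 126.83) / 9 = 125.2137778
s = sqrt(sum((x - mean)^2)/(n-1)) = 2.2847578
u_A = s / sqrt(n) = 2.2847578 / sqrt(9) = 0.76158593
u_B1 = 0.42 / sqrt(2) = 0.29698485
u_B2 = 1.185 / sqrt(2) = 0.83792154
u_B3 = 1.367 / sqrt(6) = 0.55807541
uc = sqrt(0.76158593^2 + 0.29698485^2 + 0.83792154^2 + 0.55807541^2) = 1.2968322
U = k * uc = 3 * 1.2968322
U = 3.8905

3.8905


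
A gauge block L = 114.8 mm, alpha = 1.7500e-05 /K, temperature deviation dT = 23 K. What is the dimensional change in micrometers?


dL = L * alpha * dT
= 114.8 * 1.7500e-05 * 23
= 0.0462070 mm
dL_um = 0.0462070 * 1000 = 46.2070 um

46.2070


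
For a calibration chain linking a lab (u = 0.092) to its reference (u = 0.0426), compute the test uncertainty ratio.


TUR = u_lab / u_ref
= 0.092 / 0.0426
= 2.1596

2.1596


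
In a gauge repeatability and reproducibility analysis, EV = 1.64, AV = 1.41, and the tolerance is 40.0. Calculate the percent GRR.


GRR = sqrt(EV^2 + AV^2) = sqrt(1.64^2 + 1.41^2) = 2.1627991
%GRR = GRR / tol * 100 = 2.1627991 / 40.0 * 100
%GRR = 5.4070

5.4070


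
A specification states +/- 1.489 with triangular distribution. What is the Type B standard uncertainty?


u_B = half_width / sqrt(6)
u_B = 1.489 / 2.4494897
u_B = 0.6079

0.6079


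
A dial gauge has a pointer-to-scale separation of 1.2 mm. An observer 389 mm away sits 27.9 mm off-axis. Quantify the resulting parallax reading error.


error = h * offset / d
= 1.2 * 27.9 / 389
= 0.0861

0.0861


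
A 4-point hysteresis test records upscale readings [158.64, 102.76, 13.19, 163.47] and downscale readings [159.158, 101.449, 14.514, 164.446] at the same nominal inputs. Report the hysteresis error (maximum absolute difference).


|158.64 - 159.158| = 0.5180
|102.76 - 101.449| = 1.3110
|13.19 - 14.514| = 1.3240
|163.47 - 164.446| = 0.9760
hysteresis = max(diffs) = 1.3240

1.3240


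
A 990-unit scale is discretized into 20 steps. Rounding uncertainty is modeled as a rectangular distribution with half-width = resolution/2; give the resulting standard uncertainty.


resolution = range / divisions
resolution = 990 / 20 = 49.5
u_res = resolution / (2*sqrt(3))
u_res = 49.5 / 3.4641016
u_res = 14.2894

14.2894


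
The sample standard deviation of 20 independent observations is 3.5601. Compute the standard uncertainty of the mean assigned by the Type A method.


u_A = s / sqrt(n)
u_A = 3.5601 / sqrt(20)
u_A = 3.5601 / 4.472136
u_A = 0.7961

0.7961


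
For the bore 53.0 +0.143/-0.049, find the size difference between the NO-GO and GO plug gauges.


GO = nominal - lower_tol (smallest hole = maximum material condition)
GO = 53.0 - 0.049 = 52.951
NO-GO = nominal + upper_tol (largest hole = least material condition)
NO-GO = 53.0 + 0.143 = 53.143
spread = NO-GO - GO = 53.143 - 52.951 = 0.1920

0.1920


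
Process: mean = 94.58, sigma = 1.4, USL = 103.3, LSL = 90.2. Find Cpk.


Cpu = (USL - mean) / (3*sigma) = (103.3 - 94.58) / (3*1.4) = 2.0762
Cpl = (mean - LSL) / (3*sigma) = (94.58 - 90.2) / (3*1.4) = 1.0429
Cpk = min(Cpu, Cpl) = 1.0429

1.0429


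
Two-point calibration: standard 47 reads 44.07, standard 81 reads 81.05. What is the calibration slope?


slope = (y2 - y1) / (x2 - x1)
= (81.05 - 44.07) / (81 - 47)
= 36.9800 / 34
= 1.0876

1.0876


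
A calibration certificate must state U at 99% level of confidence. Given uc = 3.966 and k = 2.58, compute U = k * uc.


U = k * uc
U = 2.58 * 3.966
U = 10.2323

10.2323


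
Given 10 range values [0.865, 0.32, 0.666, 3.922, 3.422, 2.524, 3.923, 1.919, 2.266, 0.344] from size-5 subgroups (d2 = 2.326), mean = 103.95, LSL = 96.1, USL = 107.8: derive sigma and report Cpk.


R_bar = (0.865 + 0.32 + 0.666 + 3.922 + 3.422 + 2.524 + 3.923 + 1.919 + 2.266 + 0.344) / 10 = 2.0171
sigma = R_bar / d2 = 2.0171 / 2.326 = 0.8671969
Cp = (USL - LSL)/(6*sigma) = (107.8 - 96.1)/(6*0.8671969) = 2.2486
Cpu = (107.8 - 103.95)/(3*0.8671969) = 1.4799
Cpl = (103.95 - 96.1)/(3*0.8671969) = 3.0174
Cpk = min(Cpu, Cpl) = 1.4799

1.4799


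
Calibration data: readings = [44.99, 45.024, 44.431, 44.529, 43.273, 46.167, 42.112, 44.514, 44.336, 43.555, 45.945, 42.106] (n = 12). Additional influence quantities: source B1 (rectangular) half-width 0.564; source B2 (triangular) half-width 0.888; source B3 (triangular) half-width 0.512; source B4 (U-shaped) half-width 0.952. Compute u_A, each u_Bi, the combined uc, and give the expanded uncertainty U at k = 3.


mean = (44.99 + 45.024 + 44.431 + 44.529 + 43.273 + 46.167 + 42.112 + 44.514 + 44.336 + 43.555 + 45.945 + 42.106) / 12 = 44.2485
s = sqrt(sum((x - mean)^2)/(n-1)) = 1.2964143
u_A = s / sqrt(n) = 1.2964143 / sqrt(12) = 0.37424257
u_B1 = 0.564 / sqrt(3) = 0.32562555
u_B2 = 0.888 / sqrt(6) = 0.36252448
u_B3 = 0.512 / sqrt(6) = 0.20902312
u_B4 = 0.952 / sqrt(2) = 0.67316566
uc = sqrt(0.37424257^2 + 0.32562555^2 + 0.36252448^2 + 0.20902312^2 + 0.67316566^2) = 0.93507014
U = k * uc = 3 * 0.93507014
U = 2.8052

2.8052
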